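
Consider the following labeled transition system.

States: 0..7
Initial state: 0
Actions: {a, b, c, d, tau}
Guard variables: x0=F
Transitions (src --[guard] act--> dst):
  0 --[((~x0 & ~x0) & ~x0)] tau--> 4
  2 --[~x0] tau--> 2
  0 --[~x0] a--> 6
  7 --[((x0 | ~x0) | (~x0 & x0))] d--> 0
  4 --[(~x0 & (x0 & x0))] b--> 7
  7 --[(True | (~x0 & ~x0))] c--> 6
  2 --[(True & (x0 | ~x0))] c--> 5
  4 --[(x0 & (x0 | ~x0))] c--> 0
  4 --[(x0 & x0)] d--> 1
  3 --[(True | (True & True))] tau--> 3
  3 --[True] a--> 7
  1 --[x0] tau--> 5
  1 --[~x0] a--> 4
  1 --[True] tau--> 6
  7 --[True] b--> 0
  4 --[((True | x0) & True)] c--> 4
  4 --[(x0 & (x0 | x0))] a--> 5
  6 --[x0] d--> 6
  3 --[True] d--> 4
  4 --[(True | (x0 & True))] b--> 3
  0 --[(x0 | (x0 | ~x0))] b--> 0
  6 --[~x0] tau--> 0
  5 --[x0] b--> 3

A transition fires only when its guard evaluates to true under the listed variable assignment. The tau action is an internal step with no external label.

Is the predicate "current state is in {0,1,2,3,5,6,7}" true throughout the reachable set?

Allowed set {0,1,2,3,5,6,7}
R = {0,3,4,6,7}
  0: ✓
  3: ✓
  4: ✗ unsafe
  6: ✓
  7: ✓
counterexample path to 4: tau

Answer: INVARIANT VIOLATED at state 4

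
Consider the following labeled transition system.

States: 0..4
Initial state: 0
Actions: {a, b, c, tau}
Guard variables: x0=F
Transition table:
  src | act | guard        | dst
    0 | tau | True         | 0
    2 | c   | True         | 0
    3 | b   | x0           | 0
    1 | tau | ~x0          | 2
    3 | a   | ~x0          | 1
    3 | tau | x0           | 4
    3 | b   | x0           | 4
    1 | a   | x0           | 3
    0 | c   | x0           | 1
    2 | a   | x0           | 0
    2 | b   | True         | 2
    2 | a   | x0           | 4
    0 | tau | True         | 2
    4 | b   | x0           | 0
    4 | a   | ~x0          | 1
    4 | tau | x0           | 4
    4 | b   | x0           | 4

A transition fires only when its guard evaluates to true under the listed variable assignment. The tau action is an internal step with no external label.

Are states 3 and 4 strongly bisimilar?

Answer: BISIMILAR

Trace:
Bisimulation quotient by refinement:
  π0 = {{0,1,2,3,4}}
  π1 = {{0,1},{2},{3,4}}
  π2 = {{0},{1},{2},{3,4}}
4 equivalence class(es) (converged in 3)
class of 3: {3,4}; class of 4: {3,4}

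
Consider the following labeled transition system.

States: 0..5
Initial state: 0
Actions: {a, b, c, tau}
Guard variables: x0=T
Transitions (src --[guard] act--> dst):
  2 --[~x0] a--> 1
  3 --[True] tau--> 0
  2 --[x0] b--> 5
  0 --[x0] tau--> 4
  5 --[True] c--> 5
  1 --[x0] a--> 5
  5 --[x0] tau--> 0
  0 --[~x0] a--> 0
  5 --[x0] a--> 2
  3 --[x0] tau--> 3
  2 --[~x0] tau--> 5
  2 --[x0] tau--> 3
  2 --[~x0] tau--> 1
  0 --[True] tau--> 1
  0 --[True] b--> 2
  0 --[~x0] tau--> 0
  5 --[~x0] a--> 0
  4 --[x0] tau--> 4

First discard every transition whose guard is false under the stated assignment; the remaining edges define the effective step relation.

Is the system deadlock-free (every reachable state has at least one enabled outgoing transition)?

Reachable = {0,1,2,3,4,5}
  0: b→2  tau→1  tau→4  [deg 3]
  1: a→5  [deg 1]
  2: b→5  tau→3  [deg 2]
  3: tau→0  tau→3  [deg 2]
  4: tau→4  [deg 1]
  5: a→2  c→5  tau→0  [deg 3]

Answer: DEADLOCK-FREE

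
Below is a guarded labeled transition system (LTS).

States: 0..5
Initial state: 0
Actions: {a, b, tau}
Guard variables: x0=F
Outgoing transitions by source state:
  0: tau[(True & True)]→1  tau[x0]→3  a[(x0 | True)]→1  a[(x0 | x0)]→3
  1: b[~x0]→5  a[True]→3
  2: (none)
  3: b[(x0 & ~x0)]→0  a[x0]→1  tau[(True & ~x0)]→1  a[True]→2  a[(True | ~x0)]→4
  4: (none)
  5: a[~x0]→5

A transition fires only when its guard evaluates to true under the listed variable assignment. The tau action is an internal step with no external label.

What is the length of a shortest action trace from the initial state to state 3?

Layered search for 3:
  Layer 0: {0}
  Layer 1: {1}
  Layer 2: {3,5}
first hit 3 at d=2 via a·a

Answer: 2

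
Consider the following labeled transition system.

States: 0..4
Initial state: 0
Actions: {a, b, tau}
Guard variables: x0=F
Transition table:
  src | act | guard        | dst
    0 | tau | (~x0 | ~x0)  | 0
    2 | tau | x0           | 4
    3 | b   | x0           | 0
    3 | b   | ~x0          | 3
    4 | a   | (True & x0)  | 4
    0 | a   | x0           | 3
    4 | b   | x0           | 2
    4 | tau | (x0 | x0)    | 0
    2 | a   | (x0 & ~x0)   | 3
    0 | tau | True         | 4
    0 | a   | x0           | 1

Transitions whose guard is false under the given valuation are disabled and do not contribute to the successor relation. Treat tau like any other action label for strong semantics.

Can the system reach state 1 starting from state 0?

Answer: UNREACHABLE

Working:
After dropping false guards: 3 live edges.
depth 0: {0}
depth 1: {4}  now seen {0,4}
Reach set: {0,4}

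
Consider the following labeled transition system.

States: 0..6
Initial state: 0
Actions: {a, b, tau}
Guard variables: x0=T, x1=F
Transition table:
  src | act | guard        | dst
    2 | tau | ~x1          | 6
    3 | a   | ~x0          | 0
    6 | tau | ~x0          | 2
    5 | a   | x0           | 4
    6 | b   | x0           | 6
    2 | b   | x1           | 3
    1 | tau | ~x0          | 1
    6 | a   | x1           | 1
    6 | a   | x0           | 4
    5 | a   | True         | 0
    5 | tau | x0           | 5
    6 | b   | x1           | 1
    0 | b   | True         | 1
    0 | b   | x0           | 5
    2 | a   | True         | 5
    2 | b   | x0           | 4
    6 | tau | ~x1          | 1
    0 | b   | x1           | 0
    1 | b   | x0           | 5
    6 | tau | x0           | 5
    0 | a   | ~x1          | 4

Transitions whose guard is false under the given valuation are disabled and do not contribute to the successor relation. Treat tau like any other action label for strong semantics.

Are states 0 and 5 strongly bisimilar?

Answer: NOT BISIMILAR

Working:
Compute ~ classes (split until stable):
  round 0: {{0,1,2,3,4,5,6}}
  round 1: {{0},{1},{2,6},{3,4},{5}}
  round 2: {{0},{1},{2},{3,4},{5},{6}}
6 equivalence class(es) (converged in 3)
[0]={0}  [5]={5}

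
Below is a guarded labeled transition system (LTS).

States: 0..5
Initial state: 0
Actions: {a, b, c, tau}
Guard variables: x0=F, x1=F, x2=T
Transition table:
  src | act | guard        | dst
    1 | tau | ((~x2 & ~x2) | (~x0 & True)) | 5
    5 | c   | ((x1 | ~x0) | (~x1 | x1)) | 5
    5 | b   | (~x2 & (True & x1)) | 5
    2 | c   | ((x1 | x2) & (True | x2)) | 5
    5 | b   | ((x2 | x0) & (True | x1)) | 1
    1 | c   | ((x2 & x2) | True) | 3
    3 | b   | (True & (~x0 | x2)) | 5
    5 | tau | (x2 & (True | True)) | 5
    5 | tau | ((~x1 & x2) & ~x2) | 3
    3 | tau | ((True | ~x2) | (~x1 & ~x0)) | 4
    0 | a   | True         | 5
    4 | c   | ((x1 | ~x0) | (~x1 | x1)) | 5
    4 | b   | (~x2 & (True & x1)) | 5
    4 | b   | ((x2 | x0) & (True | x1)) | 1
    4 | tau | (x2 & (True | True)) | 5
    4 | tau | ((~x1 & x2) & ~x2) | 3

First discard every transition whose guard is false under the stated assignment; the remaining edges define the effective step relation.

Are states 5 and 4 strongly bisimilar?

Bisimulation quotient by refinement:
  π0 = {{0,1,2,3,4,5}}
  π1 = {{0},{1},{2},{3},{4,5}}
stable after 2 split(s): 5 block(s)
class of 5: {4,5}; class of 4: {4,5}

Answer: BISIMILAR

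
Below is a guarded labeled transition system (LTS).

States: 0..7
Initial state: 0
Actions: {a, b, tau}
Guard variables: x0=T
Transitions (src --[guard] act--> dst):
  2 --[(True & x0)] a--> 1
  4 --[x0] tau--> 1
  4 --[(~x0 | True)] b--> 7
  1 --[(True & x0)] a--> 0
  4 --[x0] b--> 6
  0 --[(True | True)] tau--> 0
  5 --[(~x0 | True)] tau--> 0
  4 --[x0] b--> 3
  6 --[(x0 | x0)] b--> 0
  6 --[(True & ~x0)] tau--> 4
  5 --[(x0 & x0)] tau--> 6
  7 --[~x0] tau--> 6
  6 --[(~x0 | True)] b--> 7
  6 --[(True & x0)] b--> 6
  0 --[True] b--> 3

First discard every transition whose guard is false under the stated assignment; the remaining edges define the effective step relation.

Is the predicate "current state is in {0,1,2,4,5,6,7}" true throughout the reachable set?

Safe = {0,1,2,4,5,6,7}
Reach set: {0,3}
  0: ok
  3: ✗ unsafe
reach 3 via b — violates

Answer: INVARIANT VIOLATED at state 3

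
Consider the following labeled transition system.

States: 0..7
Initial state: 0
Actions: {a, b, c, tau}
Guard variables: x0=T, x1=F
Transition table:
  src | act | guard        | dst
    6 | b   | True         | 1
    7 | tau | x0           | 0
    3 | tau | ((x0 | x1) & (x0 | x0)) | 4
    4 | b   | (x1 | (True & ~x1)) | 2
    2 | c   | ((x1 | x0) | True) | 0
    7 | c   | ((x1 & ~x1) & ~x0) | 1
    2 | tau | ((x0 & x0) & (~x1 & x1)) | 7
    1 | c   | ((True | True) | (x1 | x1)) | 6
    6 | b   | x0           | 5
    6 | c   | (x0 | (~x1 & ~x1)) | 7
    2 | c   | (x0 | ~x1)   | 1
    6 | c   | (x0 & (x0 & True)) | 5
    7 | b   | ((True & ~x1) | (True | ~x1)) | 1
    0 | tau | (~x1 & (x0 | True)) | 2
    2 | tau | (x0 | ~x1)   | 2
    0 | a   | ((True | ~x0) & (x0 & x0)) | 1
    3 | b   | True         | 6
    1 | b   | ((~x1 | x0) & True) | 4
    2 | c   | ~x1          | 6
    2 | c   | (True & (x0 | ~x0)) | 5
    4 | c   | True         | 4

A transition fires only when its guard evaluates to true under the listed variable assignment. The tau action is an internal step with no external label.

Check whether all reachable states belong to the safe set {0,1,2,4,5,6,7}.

Answer: INVARIANT HOLDS

Working:
Safe = {0,1,2,4,5,6,7}
Reach set: {0,1,2,4,5,6,7}
  0: safe
  1: safe
  2: safe
  4: safe
  5: safe
  6: safe
  7: safe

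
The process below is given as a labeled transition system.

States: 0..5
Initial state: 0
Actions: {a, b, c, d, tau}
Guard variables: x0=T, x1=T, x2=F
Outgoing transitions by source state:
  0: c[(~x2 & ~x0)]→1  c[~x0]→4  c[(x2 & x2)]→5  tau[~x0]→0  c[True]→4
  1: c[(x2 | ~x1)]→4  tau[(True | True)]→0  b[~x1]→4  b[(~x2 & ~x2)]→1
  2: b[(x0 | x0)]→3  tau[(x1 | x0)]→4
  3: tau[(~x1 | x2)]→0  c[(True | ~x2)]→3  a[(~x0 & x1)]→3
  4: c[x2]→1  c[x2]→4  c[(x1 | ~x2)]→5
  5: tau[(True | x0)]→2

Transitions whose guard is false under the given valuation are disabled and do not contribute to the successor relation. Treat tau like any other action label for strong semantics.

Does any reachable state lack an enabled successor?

Reach set: {0,2,3,4,5}
  0: c→4  [1 exit(s)]
  2: b→3  tau→4  [2 exit(s)]
  3: c→3  [1 exit(s)]
  4: c→5  [1 exit(s)]
  5: tau→2  [1 exit(s)]

Answer: DEADLOCK-FREE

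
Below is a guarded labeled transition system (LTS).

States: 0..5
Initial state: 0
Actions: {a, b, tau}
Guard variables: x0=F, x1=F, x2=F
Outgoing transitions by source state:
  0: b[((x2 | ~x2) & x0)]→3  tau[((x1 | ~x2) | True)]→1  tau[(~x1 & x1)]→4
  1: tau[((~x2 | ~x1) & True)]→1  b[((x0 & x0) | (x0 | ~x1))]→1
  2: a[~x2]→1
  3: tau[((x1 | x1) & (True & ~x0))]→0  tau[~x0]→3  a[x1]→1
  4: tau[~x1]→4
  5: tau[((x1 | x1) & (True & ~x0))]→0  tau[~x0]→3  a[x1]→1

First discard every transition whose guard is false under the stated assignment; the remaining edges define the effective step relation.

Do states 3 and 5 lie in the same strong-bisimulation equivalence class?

Compute ~ classes (split until stable):
  P[0] = {{0,1,2,3,4,5}}
  P[1] = {{0,3,4,5},{1},{2}}
  P[2] = {{0},{1},{2},{3,4,5}}
4 equivalence class(es) (converged in 3)
class of 3: {3,4,5}; class of 5: {3,4,5}

Answer: BISIMILAR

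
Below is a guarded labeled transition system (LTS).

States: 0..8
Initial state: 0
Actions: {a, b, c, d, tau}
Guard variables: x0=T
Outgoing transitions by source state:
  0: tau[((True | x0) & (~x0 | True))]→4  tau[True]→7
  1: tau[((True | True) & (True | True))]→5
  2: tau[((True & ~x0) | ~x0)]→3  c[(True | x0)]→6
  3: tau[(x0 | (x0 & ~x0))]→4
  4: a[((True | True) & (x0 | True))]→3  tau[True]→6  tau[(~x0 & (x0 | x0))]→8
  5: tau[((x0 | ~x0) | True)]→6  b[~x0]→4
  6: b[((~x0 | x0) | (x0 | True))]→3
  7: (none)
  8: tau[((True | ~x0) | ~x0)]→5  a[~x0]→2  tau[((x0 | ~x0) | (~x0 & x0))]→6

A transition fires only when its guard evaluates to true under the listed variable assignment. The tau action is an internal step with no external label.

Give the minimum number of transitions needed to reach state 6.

BFS to 6:
  L0 = {0}
  L1 = {4,7}
  L2 = {3,6}
depth(6)=2, e.g. tau·tau

Answer: 2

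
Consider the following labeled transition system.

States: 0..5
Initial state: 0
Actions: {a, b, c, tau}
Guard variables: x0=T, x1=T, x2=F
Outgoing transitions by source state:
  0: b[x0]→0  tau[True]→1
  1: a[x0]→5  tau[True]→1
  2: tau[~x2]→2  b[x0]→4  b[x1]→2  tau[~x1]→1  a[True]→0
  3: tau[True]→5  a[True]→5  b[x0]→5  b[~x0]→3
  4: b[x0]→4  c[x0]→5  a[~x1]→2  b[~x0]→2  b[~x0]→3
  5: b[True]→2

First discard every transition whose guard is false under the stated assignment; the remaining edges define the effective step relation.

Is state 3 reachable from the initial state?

Answer: UNREACHABLE

Analysis:
Guard filter leaves 14 enabled edge(s).
L0 = {0}
L1 = {1}  total {0,1}
L2 = {5}  total {0,1,5}
L3 = {2}  total {0,1,2,5}
L4 = {4}  total {0,1,2,4,5}
Reachable = {0,1,2,4,5}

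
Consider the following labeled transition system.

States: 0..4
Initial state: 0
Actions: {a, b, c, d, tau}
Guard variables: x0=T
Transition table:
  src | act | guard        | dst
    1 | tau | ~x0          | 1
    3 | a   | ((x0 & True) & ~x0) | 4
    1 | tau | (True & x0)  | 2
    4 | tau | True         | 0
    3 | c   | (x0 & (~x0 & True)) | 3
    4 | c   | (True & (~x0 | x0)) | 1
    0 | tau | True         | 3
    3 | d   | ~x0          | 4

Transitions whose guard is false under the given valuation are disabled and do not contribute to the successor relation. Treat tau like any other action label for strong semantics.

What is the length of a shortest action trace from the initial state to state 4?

Answer: UNREACHABLE

Trace:
Layered search for 4:
  depth 0: {0}
  depth 1: {3}
4 never appears.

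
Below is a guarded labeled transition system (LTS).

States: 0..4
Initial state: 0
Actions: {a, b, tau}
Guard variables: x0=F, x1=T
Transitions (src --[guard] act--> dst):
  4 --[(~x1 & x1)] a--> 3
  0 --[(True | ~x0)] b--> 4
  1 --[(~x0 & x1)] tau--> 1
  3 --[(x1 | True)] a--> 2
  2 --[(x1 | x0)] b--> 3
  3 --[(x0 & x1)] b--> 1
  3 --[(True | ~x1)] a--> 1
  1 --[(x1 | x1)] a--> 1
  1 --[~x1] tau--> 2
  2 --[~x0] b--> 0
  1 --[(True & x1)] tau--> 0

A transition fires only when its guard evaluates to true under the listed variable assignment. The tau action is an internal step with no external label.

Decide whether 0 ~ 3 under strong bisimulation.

Compute ~ classes (split until stable):
  π0 = {{0,1,2,3,4}}
  π1 = {{0,2},{1},{3},{4}}
  π2 = {{0},{1},{2},{3},{4}}
5 equivalence class(es) (converged in 3)
0∈{0}, 3∈{3}

Answer: NOT BISIMILAR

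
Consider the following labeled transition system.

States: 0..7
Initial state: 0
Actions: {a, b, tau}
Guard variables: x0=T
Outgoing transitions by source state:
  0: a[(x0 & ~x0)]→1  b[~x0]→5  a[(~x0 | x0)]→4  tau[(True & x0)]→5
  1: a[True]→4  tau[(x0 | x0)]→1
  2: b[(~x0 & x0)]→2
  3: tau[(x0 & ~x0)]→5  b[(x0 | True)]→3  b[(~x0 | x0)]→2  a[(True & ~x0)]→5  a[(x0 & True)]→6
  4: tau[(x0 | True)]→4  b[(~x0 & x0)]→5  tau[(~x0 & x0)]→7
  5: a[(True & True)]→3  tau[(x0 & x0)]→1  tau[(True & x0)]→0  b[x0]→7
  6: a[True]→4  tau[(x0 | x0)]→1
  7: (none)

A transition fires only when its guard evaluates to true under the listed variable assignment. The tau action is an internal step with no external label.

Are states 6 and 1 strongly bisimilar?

Answer: BISIMILAR

Analysis:
Refine partition for ~:
  round 0: {{0,1,2,3,4,5,6,7}}
  round 1: {{0,1,6},{2,7},{3},{4},{5}}
  round 2: {{0},{1,6},{2,7},{3},{4},{5}}
Fixed point at round 3; 6 class(es).
class of 6: {1,6}; class of 1: {1,6}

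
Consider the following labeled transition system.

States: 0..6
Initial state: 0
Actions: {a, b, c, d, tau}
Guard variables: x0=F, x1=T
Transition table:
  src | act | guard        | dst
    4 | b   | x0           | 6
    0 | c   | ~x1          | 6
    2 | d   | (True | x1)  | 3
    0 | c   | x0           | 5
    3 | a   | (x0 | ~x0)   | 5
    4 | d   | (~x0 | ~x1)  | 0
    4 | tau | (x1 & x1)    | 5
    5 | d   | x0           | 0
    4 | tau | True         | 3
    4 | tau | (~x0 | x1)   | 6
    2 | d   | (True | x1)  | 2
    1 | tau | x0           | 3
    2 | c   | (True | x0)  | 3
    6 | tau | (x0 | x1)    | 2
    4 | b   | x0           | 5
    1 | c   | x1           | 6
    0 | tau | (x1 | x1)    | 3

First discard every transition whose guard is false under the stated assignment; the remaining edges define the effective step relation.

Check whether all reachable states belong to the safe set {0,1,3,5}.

Inv-set: {0,1,3,5}
R = {0,3,5}
  0: safe
  3: safe
  5: safe

Answer: INVARIANT HOLDS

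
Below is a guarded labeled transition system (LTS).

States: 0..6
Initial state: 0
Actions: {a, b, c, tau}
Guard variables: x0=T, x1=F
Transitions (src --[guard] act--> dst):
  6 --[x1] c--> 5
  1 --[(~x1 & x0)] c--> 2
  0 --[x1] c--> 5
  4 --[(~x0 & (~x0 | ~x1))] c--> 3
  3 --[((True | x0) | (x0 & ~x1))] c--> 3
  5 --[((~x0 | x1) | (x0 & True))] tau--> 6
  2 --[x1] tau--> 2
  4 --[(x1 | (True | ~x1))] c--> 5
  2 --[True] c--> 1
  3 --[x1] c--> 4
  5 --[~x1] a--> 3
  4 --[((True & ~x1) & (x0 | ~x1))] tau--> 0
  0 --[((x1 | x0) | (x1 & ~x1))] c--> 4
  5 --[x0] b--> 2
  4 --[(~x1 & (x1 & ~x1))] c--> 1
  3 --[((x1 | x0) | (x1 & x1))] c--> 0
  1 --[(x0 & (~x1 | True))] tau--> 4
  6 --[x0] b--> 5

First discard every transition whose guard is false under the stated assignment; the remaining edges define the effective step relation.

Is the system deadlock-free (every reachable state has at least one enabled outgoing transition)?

R = {0,1,2,3,4,5,6}
  0: c→4  [deg 1]
  1: c→2  tau→4  [deg 2]
  2: c→1  [deg 1]
  3: c→0  c→3  [deg 2]
  4: c→5  tau→0  [deg 2]
  5: a→3  b→2  tau→6  [deg 3]
  6: b→5  [deg 1]

Answer: DEADLOCK-FREE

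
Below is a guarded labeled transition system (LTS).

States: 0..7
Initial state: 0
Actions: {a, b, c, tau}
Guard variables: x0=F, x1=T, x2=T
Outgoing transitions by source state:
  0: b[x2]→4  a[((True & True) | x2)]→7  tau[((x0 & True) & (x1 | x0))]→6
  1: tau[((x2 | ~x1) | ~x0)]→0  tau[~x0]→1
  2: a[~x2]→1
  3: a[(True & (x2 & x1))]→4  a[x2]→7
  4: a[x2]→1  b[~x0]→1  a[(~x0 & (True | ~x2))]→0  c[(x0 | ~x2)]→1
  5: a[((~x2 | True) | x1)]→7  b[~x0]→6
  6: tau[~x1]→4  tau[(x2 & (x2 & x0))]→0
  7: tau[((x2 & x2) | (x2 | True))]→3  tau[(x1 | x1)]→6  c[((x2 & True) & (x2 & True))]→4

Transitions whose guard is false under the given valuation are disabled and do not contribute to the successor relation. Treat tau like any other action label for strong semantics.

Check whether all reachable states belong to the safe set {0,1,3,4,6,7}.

Inv-set: {0,1,3,4,6,7}
Reachable = {0,1,3,4,6,7}
  0: ok
  1: ok
  3: ok
  4: ok
  6: ok
  7: ok

Answer: INVARIANT HOLDS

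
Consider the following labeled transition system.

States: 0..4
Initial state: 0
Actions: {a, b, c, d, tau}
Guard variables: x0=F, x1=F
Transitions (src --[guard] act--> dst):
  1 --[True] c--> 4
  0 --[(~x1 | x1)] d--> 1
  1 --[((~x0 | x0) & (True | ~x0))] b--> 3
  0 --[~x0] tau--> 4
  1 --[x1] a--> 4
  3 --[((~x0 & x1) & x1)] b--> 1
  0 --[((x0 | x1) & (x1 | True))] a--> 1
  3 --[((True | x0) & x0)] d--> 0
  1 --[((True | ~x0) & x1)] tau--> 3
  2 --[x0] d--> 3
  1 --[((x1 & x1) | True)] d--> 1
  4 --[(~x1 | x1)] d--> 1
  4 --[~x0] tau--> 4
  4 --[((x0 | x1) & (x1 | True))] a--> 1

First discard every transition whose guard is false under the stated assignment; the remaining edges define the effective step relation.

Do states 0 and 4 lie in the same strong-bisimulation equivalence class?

Answer: BISIMILAR

Trace:
Compute ~ classes (split until stable):
  π0 = {{0,1,2,3,4}}
  π1 = {{0,4},{1},{2,3}}
Fixed point at round 2; 3 class(es).
class of 0: {0,4}; class of 4: {0,4}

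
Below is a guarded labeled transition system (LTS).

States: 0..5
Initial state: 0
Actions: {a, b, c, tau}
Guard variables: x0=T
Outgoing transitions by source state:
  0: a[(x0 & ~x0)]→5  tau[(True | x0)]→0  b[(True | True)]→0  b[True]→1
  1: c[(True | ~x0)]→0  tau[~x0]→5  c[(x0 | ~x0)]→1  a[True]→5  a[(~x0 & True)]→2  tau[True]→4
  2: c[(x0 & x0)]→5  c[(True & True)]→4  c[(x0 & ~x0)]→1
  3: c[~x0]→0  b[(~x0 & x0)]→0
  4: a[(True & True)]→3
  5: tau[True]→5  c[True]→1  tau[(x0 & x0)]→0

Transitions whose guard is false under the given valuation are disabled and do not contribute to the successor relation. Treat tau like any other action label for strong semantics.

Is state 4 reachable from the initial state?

After dropping false guards: 13 live edges.
Layer 0: {0}
Layer 1: {1}  cumulative {0,1}
Layer 2: {4,5}  cumulative {0,1,4,5}
Layer 3: {3}  cumulative {0,1,3,4,5}
Reach set: {0,1,3,4,5}
trace reaching 4: b·tau

Answer: REACHABLE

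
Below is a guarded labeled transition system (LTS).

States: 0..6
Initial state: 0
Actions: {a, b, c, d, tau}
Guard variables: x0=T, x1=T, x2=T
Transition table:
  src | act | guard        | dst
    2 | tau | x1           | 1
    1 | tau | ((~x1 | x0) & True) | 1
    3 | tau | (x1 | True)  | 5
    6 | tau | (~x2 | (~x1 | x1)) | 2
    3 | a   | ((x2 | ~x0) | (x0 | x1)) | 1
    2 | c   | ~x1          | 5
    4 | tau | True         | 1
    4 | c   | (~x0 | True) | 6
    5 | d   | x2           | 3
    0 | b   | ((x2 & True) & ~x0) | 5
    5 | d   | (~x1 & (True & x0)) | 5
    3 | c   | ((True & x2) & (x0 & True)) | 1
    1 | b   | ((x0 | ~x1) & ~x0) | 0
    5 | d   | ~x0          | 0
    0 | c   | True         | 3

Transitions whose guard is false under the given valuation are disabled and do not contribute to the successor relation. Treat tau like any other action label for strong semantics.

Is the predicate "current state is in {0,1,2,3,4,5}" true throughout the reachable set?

Answer: INVARIANT HOLDS

Analysis:
Safe = {0,1,2,3,4,5}
Reach set: {0,1,3,5}
  0: ok
  1: ok
  3: ok
  5: ok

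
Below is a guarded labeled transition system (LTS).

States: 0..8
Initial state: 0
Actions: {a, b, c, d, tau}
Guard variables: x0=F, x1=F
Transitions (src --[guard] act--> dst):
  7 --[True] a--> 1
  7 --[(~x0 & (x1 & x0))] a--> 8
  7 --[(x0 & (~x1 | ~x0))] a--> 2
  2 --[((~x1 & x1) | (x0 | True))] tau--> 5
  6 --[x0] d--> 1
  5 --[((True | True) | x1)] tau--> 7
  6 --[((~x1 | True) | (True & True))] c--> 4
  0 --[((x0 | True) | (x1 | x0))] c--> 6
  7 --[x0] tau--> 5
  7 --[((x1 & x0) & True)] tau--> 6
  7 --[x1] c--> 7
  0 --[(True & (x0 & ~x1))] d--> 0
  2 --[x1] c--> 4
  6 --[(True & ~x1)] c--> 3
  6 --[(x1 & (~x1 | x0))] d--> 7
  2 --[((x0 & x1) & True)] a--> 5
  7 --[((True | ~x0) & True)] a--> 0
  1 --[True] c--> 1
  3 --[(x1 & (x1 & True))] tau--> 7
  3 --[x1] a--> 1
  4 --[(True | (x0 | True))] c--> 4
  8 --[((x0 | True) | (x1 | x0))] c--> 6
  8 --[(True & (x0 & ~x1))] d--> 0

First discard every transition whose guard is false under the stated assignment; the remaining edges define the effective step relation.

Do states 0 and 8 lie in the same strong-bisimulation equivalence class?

Compute ~ classes (split until stable):
  π0 = {{0,1,2,3,4,5,6,7,8}}
  π1 = {{0,1,4,6,8},{2,5},{3},{7}}
  π2 = {{0,1,4,8},{2},{3},{5},{6},{7}}
  π3 = {{0,8},{1,4},{2},{3},{5},{6},{7}}
Fixed point at round 4; 7 class(es).
class of 0: {0,8}; class of 8: {0,8}

Answer: BISIMILAR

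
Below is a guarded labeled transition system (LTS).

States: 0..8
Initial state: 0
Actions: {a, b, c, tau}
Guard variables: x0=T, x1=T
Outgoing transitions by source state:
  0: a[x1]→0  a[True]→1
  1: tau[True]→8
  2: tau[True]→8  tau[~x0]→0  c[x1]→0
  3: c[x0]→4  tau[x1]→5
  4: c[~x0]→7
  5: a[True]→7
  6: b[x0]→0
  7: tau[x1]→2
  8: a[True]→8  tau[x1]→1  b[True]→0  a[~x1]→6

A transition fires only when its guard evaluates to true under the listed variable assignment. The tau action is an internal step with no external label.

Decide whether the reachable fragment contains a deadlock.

Reachable = {0,1,8}
  0: a→0  a→1  [deg 2]
  1: tau→8  [deg 1]
  8: a→8  b→0  tau→1  [deg 3]

Answer: DEADLOCK-FREE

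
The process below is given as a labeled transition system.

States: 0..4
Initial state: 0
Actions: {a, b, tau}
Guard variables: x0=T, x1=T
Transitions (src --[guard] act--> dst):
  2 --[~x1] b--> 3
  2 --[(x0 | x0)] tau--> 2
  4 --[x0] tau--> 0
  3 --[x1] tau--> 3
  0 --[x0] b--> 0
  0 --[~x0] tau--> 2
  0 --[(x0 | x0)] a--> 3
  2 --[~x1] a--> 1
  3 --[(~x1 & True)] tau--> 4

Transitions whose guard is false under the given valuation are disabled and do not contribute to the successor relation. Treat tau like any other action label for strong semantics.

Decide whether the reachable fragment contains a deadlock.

Answer: DEADLOCK-FREE

Working:
Reach set: {0,3}
  0: a→3  b→0  [deg 2]
  3: tau→3  [deg 1]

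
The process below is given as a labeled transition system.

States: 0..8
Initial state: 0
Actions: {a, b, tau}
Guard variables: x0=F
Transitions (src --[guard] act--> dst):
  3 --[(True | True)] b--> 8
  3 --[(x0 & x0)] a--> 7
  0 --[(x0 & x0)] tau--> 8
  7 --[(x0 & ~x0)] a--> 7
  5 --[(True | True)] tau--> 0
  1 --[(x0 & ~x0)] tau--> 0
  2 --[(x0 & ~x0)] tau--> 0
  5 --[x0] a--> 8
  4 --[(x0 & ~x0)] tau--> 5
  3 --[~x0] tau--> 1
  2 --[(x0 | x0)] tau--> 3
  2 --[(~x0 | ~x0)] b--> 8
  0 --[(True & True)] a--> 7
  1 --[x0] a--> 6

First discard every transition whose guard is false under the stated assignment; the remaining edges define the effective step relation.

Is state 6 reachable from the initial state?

Answer: UNREACHABLE

Trace:
Guard filter leaves 5 enabled edge(s).
depth 0: {0}
depth 1: {7}  now seen {0,7}
R = {0,7}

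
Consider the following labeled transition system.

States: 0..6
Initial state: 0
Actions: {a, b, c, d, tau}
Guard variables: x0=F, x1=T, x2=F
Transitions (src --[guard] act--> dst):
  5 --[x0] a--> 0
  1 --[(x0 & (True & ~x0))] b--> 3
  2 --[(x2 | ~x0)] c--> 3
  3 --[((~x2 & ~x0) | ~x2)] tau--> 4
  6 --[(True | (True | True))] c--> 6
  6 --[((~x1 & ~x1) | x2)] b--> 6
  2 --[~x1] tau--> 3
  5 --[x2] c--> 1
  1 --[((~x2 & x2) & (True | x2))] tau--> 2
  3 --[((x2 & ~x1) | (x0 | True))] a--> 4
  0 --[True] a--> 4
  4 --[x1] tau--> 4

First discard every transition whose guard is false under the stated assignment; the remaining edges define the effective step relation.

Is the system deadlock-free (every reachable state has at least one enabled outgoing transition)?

Reachable = {0,4}
  0: a→4  [deg 1]
  4: tau→4  [deg 1]

Answer: DEADLOCK-FREE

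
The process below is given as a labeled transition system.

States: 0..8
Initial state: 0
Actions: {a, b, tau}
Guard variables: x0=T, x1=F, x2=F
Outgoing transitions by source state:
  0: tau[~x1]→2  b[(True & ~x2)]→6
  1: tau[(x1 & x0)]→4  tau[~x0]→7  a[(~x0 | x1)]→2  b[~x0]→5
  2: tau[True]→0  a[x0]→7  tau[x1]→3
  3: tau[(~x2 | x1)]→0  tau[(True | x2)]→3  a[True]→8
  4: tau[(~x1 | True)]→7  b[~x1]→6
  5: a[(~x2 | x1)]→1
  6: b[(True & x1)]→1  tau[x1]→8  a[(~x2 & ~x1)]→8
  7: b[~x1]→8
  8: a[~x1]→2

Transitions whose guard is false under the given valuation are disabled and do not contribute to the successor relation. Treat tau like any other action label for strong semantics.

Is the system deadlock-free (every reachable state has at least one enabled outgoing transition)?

Answer: DEADLOCK-FREE

Analysis:
Reach set: {0,2,6,7,8}
  0: b→6  tau→2  [2 exit(s)]
  2: a→7  tau→0  [2 exit(s)]
  6: a→8  [1 exit(s)]
  7: b→8  [1 exit(s)]
  8: a→2  [1 exit(s)]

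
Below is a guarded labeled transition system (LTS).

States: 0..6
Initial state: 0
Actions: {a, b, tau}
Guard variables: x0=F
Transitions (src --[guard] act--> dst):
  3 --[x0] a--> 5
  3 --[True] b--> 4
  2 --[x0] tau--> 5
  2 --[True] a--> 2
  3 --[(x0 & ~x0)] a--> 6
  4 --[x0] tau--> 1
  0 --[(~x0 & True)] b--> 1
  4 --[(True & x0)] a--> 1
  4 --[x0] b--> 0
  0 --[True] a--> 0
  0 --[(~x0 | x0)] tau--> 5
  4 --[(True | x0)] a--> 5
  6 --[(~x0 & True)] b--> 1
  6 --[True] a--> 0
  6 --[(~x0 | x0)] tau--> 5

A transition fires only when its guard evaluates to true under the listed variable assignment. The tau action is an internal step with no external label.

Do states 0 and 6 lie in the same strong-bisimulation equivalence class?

Refine partition for ~:
  P[0] = {{0,1,2,3,4,5,6}}
  P[1] = {{0,6},{1,5},{2,4},{3}}
  P[2] = {{0,6},{1,5},{2},{3},{4}}
5 equivalence class(es) (converged in 3)
[0]={0,6}  [6]={0,6}

Answer: BISIMILAR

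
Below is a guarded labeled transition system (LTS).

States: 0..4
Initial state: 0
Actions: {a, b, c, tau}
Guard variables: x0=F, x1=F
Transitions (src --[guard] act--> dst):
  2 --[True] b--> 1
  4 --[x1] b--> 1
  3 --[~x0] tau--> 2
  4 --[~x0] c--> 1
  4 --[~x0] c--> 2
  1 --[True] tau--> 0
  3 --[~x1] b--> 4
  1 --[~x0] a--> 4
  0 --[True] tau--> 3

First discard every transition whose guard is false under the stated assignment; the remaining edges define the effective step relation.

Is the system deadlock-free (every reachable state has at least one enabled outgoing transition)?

Answer: DEADLOCK-FREE

Analysis:
R = {0,1,2,3,4}
  0: tau→3  [1 exit(s)]
  1: a→4  tau→0  [2 exit(s)]
  2: b→1  [1 exit(s)]
  3: b→4  tau→2  [2 exit(s)]
  4: c→1  c→2  [2 exit(s)]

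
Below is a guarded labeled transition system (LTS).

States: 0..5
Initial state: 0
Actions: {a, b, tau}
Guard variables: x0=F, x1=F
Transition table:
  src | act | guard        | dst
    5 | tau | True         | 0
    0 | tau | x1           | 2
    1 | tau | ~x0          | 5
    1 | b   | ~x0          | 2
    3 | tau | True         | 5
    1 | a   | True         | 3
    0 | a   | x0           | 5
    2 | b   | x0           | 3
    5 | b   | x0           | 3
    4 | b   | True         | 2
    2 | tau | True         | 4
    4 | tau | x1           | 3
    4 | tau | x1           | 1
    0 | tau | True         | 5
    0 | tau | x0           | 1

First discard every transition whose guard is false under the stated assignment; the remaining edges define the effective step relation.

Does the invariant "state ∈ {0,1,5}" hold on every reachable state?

Answer: INVARIANT HOLDS

Trace:
Inv-set: {0,1,5}
Reach set: {0,5}
  0: safe
  5: safe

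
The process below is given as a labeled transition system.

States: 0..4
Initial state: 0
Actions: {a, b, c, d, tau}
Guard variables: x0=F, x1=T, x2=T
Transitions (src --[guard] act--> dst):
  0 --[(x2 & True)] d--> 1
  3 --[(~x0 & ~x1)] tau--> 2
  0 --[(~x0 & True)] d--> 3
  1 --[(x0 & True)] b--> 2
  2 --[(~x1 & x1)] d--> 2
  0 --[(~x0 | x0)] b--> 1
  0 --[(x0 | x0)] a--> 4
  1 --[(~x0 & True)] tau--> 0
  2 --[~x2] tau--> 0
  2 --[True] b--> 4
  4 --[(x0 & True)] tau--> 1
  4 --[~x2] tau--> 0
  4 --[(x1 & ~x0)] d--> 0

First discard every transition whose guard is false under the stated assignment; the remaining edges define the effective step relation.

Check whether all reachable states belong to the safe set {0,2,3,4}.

Answer: INVARIANT VIOLATED at state 1

Working:
Allowed set {0,2,3,4}
Reachable = {0,1,3}
  0: ✓
  1: ✗ unsafe
  3: ✓
counterexample path to 1: d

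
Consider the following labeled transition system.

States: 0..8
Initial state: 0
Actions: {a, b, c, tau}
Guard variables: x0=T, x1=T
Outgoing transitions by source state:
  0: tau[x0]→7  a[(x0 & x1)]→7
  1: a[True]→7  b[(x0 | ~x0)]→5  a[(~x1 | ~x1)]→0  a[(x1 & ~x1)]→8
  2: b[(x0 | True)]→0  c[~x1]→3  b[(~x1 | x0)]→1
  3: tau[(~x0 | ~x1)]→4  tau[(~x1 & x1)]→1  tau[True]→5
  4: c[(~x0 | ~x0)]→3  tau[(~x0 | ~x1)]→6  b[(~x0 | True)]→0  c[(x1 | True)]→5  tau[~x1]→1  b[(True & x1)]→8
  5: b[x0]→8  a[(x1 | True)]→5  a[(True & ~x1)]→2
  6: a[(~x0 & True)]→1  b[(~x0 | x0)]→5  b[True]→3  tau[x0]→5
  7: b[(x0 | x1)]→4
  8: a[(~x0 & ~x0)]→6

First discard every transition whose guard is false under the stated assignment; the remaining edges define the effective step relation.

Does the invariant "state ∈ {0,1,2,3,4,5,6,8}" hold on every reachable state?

Answer: INVARIANT VIOLATED at state 7

Analysis:
Allowed set {0,1,2,3,4,5,6,8}
Reach set: {0,4,5,7,8}
  0: ✓
  4: ✓
  5: ✓
  7: outside
  8: ✓
counterexample path to 7: tau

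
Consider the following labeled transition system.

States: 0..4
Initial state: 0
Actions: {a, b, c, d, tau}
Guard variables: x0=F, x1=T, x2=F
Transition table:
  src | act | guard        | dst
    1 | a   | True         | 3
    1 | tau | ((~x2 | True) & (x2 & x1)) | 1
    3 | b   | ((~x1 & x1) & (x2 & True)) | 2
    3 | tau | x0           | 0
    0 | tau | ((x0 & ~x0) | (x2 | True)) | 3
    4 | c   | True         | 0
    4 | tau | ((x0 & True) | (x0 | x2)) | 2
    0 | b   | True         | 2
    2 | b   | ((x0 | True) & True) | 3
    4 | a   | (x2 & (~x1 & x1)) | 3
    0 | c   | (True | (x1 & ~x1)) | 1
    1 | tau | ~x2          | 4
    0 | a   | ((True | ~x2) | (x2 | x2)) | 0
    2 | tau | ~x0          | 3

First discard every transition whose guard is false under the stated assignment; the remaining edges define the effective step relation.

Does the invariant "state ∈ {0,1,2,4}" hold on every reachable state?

Safe = {0,1,2,4}
Reach set: {0,1,2,3,4}
  0: ok
  1: ok
  2: ok
  3: outside
  4: ok
witness against invariant: tau → 3

Answer: INVARIANT VIOLATED at state 3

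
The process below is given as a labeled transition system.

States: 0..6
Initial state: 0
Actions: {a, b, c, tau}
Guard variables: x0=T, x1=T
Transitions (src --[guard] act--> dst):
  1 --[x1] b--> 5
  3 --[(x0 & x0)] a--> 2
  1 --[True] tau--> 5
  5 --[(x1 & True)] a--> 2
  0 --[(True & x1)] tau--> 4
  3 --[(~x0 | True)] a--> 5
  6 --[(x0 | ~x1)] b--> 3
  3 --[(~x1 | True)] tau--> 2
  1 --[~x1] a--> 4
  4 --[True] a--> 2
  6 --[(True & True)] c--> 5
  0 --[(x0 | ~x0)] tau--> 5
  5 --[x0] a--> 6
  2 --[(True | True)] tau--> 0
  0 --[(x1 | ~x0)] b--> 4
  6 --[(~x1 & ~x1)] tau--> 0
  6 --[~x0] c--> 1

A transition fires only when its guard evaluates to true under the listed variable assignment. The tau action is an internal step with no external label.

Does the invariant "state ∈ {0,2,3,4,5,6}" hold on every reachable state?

Answer: INVARIANT HOLDS

Analysis:
Inv-set: {0,2,3,4,5,6}
Reach set: {0,2,3,4,5,6}
  0: ✓
  2: ✓
  3: ✓
  4: ✓
  5: ✓
  6: ✓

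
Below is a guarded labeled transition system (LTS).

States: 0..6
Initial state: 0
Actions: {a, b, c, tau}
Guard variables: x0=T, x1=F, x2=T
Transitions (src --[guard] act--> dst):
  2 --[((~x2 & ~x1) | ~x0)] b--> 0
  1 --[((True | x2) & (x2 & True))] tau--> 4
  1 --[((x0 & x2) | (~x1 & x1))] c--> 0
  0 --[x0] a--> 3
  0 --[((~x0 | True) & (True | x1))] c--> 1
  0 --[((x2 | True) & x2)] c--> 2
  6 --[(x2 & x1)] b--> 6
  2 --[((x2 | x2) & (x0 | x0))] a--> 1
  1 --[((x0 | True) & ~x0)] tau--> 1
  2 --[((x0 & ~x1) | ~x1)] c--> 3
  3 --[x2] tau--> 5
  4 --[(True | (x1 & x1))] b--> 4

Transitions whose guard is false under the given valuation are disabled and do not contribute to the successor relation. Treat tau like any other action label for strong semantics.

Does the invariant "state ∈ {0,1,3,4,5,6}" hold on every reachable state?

Allowed set {0,1,3,4,5,6}
Reachable = {0,1,2,3,4,5}
  0: ✓
  1: ✓
  2: VIOLATES
  3: ✓
  4: ✓
  5: ✓
witness against invariant: c → 2

Answer: INVARIANT VIOLATED at state 2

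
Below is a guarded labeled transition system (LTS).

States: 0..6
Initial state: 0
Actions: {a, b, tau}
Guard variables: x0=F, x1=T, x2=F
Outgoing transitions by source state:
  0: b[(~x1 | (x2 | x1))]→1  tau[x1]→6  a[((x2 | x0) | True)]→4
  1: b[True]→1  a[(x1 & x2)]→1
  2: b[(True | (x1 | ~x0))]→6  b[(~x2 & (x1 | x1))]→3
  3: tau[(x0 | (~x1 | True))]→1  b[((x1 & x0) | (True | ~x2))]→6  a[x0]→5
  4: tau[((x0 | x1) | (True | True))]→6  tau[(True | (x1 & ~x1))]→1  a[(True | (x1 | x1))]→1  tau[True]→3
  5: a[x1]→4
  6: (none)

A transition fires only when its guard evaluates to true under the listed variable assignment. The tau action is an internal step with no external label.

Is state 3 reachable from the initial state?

Answer: REACHABLE

Trace:
Guard filter leaves 13 enabled edge(s).
Layer 0: {0}
Layer 1: {1,4,6}  total {0,1,4,6}
Layer 2: {3}  total {0,1,3,4,6}
Reachable = {0,1,3,4,6}
witness 3: a·tau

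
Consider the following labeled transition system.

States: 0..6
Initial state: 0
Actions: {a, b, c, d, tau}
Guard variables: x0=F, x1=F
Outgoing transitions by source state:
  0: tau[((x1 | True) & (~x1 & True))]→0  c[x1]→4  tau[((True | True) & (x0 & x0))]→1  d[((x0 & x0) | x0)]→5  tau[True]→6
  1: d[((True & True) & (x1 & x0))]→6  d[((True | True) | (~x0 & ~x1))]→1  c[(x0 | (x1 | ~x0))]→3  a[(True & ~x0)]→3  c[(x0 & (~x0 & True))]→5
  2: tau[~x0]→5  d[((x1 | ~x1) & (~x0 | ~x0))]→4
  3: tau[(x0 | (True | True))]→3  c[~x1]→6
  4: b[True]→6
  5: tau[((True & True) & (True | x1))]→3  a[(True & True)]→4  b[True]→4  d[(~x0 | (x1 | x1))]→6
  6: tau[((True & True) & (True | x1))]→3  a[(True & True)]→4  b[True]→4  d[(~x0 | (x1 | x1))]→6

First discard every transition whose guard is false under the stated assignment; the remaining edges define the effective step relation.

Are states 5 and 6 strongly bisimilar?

Answer: BISIMILAR

Trace:
Refine partition for ~:
  P[0] = {{0,1,2,3,4,5,6}}
  P[1] = {{0},{1},{2},{3},{4},{5,6}}
stable after 2 split(s): 6 block(s)
5∈{5,6}, 6∈{5,6}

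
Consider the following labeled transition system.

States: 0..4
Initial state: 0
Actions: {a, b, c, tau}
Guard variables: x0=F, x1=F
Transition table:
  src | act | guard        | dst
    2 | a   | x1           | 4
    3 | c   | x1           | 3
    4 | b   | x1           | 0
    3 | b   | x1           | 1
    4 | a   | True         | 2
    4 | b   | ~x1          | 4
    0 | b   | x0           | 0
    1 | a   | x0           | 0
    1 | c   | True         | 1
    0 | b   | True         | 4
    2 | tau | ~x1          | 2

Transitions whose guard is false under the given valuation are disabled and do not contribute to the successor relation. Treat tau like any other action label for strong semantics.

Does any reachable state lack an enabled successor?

Reach set: {0,2,4}
  0: b→4  [1 out]
  2: tau→2  [1 out]
  4: a→2  b→4  [2 out]

Answer: DEADLOCK-FREE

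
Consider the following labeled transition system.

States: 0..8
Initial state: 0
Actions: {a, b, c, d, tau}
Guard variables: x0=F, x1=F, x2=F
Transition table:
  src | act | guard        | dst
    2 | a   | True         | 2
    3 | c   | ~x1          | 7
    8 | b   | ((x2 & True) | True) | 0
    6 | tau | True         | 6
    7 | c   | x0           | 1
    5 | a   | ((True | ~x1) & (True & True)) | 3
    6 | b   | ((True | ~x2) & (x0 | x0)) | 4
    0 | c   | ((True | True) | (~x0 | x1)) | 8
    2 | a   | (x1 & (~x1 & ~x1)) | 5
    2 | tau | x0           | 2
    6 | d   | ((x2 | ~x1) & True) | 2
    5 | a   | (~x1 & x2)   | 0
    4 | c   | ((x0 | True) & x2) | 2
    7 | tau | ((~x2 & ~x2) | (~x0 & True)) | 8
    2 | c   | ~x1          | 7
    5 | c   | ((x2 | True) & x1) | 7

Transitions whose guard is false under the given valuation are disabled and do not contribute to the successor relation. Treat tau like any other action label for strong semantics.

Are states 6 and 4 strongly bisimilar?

Bisimulation quotient by refinement:
  P[0] = {{0,1,2,3,4,5,6,7,8}}
  P[1] = {{0,3},{1,4},{2},{5},{6},{7},{8}}
  P[2] = {{0},{1,4},{2},{3},{5},{6},{7},{8}}
8 equivalence class(es) (converged in 3)
6∈{6}, 4∈{1,4}

Answer: NOT BISIMILAR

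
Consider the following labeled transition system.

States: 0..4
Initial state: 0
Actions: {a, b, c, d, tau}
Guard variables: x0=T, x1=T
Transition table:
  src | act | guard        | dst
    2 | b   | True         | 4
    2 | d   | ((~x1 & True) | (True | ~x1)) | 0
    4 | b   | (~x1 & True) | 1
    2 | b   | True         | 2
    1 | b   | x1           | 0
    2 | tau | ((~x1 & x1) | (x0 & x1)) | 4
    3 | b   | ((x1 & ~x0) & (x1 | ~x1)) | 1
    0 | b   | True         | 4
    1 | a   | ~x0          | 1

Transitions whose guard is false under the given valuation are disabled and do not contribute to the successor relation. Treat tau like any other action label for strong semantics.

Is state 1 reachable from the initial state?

After dropping false guards: 6 live edges.
L0 = {0}
L1 = {4}  cumulative {0,4}
Reach set: {0,4}

Answer: UNREACHABLE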